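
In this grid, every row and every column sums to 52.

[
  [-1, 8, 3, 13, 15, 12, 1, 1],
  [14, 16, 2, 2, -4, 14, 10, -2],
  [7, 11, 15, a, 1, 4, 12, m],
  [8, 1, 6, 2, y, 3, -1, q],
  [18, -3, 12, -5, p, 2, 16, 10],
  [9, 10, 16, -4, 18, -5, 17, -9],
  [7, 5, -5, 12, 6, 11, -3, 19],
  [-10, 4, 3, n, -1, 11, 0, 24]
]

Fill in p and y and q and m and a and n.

p = 2, y = 15, q = 18, m = -9, a = 11, n = 21

The known cells in row 5 total 50, leaving 52 − 50 = 2 for the blank.
The known cells in column 5 total 37, leaving 52 − 37 = 15 for the blank.
The known cells in row 4 total 34, leaving 52 − 34 = 18 for the blank.
The known cells in column 8 total 61, leaving 52 − 61 = -9 for the blank.
The known cells in row 8 total 31, leaving 52 − 31 = 21 for the blank.
The known cells in row 3 total 41, leaving 52 − 41 = 11 for the blank.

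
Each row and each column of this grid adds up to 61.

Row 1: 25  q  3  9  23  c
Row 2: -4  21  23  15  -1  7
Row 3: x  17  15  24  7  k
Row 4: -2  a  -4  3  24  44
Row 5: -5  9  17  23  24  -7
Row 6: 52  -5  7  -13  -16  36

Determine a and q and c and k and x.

a = -4, q = 23, c = -22, k = 3, x = -5

Row 4: -2 − 4 + 3 + 24 + 44 = 65, so its missing entry is 61 − 65 = -4.
Column 2: 21 + 17 − 4 + 9 − 5 = 38, so its missing entry is 61 − 38 = 23.
Column 1: 25 − 4 − 2 − 5 + 52 = 66, so its missing entry is 61 − 66 = -5.
Row 1: 25 + 23 + 3 + 9 + 23 = 83, so its missing entry is 61 − 83 = -22.
Row 3: -5 + 17 + 15 + 24 + 7 = 58, so its missing entry is 61 − 58 = 3.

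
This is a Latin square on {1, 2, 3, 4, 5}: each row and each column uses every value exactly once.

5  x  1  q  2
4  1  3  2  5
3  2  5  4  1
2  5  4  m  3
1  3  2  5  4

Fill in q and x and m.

For row 1, column 2: column 2 already has {1, 2, 3, 5}; that leaves 4.
For row 1, column 4: row 1 already has {1, 2, 4, 5}; that leaves 3.
Cell (4,4): row 4 already has {2, 3, 4, 5} → 1.

q = 3, x = 4, m = 1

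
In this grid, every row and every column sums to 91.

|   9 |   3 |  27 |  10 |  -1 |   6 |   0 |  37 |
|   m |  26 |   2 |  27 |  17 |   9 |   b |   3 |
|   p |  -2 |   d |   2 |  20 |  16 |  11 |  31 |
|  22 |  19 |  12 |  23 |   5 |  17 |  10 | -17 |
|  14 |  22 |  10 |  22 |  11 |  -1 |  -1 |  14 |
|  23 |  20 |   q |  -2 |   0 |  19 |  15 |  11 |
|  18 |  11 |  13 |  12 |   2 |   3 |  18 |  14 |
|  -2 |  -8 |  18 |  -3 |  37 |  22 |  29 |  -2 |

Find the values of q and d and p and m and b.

q = 5, d = 4, p = 9, m = -2, b = 9

The known cells in column 7 total 82, leaving 91 − 82 = 9 for the blank.
The known cells in row 2 total 93, leaving 91 − 93 = -2 for the blank.
The known cells in column 1 total 82, leaving 91 − 82 = 9 for the blank.
The known cells in row 3 total 87, leaving 91 − 87 = 4 for the blank.
The known cells in row 6 total 86, leaving 91 − 86 = 5 for the blank.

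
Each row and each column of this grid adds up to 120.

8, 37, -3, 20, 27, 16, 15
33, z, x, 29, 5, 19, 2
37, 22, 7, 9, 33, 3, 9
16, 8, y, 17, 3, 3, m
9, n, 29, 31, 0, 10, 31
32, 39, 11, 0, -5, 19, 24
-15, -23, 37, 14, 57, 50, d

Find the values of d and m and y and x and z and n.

d = 0, m = 39, y = 34, x = 5, z = 27, n = 10

Row 7: -15 − 23 + 37 + 14 + 57 + 50 = 120, so its missing entry is 120 − 120 = 0.
Column 7: 15 + 2 + 9 + 31 + 24 + 0 = 81, so its missing entry is 120 − 81 = 39.
Row 4: 16 + 8 + 17 + 3 + 3 + 39 = 86, so its missing entry is 120 − 86 = 34.
Column 3: -3 + 7 + 34 + 29 + 11 + 37 = 115, so its missing entry is 120 − 115 = 5.
Row 2: 33 + 5 + 29 + 5 + 19 + 2 = 93, so its missing entry is 120 − 93 = 27.
Row 5: 9 + 29 + 31 + 0 + 10 + 31 = 110, so its missing entry is 120 − 110 = 10.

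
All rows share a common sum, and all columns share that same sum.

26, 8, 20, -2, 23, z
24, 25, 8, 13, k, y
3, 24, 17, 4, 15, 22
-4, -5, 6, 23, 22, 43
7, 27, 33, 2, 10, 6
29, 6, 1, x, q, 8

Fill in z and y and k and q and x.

z = 10, y = -4, k = 19, q = -4, x = 45

Rows 3 and 4 both sum to 85, so that's the common total.
The known cells in row 1 total 75, leaving 85 − 75 = 10 for the blank.
The known cells in column 6 total 89, leaving 85 − 89 = -4 for the blank.
The known cells in row 2 total 66, leaving 85 − 66 = 19 for the blank.
The known cells in column 5 total 89, leaving 85 − 89 = -4 for the blank.
The known cells in row 6 total 40, leaving 85 − 40 = 45 for the blank.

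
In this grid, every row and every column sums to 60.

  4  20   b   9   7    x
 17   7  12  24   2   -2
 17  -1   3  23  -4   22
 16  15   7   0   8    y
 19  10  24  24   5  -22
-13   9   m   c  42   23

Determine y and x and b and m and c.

y = 14, x = 25, b = -5, m = 19, c = -20

Column 4: 9 + 24 + 23 + 0 + 24 = 80, so its missing entry is 60 − 80 = -20.
Row 4: 16 + 15 + 7 + 0 + 8 = 46, so its missing entry is 60 − 46 = 14.
Column 6: -2 + 22 + 14 − 22 + 23 = 35, so its missing entry is 60 − 35 = 25.
Row 1: 4 + 20 + 9 + 7 + 25 = 65, so its missing entry is 60 − 65 = -5.
Row 6: -13 + 9 − 20 + 42 + 23 = 41, so its missing entry is 60 − 41 = 19.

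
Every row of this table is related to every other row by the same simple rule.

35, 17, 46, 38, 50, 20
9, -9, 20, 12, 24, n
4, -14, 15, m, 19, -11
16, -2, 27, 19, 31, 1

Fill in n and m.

n = -6, m = 7

The difference between any two rows is the same in every column — this is an addition table with the headers hidden.
Row 2 minus row 1 is 24 − 50 = -26, so its entry in column 6 is 20 + (-26) = -6.
Row 3 minus row 1 is 19 − 50 = -31, so its entry in column 4 is 38 + (-31) = 7.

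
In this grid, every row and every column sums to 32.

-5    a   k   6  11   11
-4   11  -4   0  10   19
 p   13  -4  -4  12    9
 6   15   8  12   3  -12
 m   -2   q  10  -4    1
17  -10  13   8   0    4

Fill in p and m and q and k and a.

Column 2 has 11 + 13 + 15 − 2 − 10 = 27; the blank must be 32 − 27 = 5.
Row 3 has 13 − 4 − 4 + 12 + 9 = 26; the blank must be 32 − 26 = 6.
Column 1 has -5 − 4 + 6 + 6 + 17 = 20; the blank must be 32 − 20 = 12.
Row 5 has 12 − 2 + 10 − 4 + 1 = 17; the blank must be 32 − 17 = 15.
Row 1 has -5 + 5 + 6 + 11 + 11 = 28; the blank must be 32 − 28 = 4.

p = 6, m = 12, q = 15, k = 4, a = 5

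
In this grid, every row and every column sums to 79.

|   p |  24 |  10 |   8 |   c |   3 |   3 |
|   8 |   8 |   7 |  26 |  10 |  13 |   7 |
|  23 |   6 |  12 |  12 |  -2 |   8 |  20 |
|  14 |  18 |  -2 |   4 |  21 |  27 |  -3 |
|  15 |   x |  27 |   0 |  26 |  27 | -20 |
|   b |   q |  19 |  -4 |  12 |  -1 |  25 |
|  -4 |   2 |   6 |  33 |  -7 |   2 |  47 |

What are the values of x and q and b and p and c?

Column 5 has 10 − 2 + 21 + 26 + 12 − 7 = 60; the blank must be 79 − 60 = 19.
Row 1 has 24 + 10 + 8 + 19 + 3 + 3 = 67; the blank must be 79 − 67 = 12.
Column 1 has 12 + 8 + 23 + 14 + 15 − 4 = 68; the blank must be 79 − 68 = 11.
Row 6 has 11 + 19 − 4 + 12 − 1 + 25 = 62; the blank must be 79 − 62 = 17.
Row 5 has 15 + 27 + 0 + 26 + 27 − 20 = 75; the blank must be 79 − 75 = 4.

x = 4, q = 17, b = 11, p = 12, c = 19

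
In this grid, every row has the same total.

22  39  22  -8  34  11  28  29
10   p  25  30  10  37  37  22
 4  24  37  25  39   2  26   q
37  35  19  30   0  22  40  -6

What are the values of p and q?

p = 6, q = 20

Rows 1 and 4 both add up to 177, so every row sums to 177.
Row 2: 10 + 25 + 30 + 10 + 37 + 37 + 22 = 171, so the missing entry is 177 − 171 = 6.
Row 3: 4 + 24 + 37 + 25 + 39 + 2 + 26 = 157, so the missing entry is 177 − 157 = 20.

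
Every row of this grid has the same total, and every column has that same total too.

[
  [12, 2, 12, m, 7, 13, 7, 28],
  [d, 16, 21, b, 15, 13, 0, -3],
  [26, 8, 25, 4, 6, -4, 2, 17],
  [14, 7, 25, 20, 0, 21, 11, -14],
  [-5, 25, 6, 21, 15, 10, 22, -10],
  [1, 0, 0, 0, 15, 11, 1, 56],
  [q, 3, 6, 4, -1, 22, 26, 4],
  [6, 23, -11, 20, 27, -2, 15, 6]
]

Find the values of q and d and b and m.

Rows 3 and 4 both sum to 84, so that's the common total.
Row 1: 12 + 2 + 12 + 7 + 13 + 7 + 28 = 81, so its missing entry is 84 − 81 = 3.
Column 4: 3 + 4 + 20 + 21 + 0 + 4 + 20 = 72, so its missing entry is 84 − 72 = 12.
Row 2: 16 + 21 + 12 + 15 + 13 + 0 − 3 = 74, so its missing entry is 84 − 74 = 10.
Row 7: 3 + 6 + 4 − 1 + 22 + 26 + 4 = 64, so its missing entry is 84 − 64 = 20.

q = 20, d = 10, b = 12, m = 3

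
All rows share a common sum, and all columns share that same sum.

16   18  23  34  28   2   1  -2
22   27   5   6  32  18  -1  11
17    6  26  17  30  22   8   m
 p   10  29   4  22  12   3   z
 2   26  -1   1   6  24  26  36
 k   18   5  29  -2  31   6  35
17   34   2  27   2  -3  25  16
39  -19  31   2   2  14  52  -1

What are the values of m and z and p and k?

Rows 1 and 2 both sum to 120, so that's the common total.
Row 6: 18 + 5 + 29 − 2 + 31 + 6 + 35 = 122, so its missing entry is 120 − 122 = -2.
Row 3: 17 + 6 + 26 + 17 + 30 + 22 + 8 = 126, so its missing entry is 120 − 126 = -6.
Column 8: -2 + 11 − 6 + 36 + 35 + 16 − 1 = 89, so its missing entry is 120 − 89 = 31.
Row 4: 10 + 29 + 4 + 22 + 12 + 3 + 31 = 111, so its missing entry is 120 − 111 = 9.

m = -6, z = 31, p = 9, k = -2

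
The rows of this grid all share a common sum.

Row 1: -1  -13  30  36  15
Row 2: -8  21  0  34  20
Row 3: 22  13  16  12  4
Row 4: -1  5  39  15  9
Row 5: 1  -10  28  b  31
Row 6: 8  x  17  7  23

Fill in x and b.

The complete rows each total 67.
Row 6 is missing 67 − 55 = 12 (since 8 + 17 + 7 + 23 = 55).
Row 5 is missing 67 − 50 = 17 (since 1 − 10 + 28 + 31 = 50).

x = 12, b = 17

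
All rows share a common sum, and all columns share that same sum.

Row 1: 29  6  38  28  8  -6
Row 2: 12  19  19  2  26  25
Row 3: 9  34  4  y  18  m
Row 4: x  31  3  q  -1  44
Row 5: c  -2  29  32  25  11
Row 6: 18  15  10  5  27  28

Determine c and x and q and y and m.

c = 8, x = 27, q = -1, y = 37, m = 1

Rows 1 and 2 both sum to 103, so that's the common total.
Row 5 has -2 + 29 + 32 + 25 + 11 = 95; the blank must be 103 − 95 = 8.
Column 1 has 29 + 12 + 9 + 8 + 18 = 76; the blank must be 103 − 76 = 27.
Row 4 has 27 + 31 + 3 − 1 + 44 = 104; the blank must be 103 − 104 = -1.
Column 4 has 28 + 2 − 1 + 32 + 5 = 66; the blank must be 103 − 66 = 37.
Row 3 has 9 + 34 + 4 + 37 + 18 = 102; the blank must be 103 − 102 = 1.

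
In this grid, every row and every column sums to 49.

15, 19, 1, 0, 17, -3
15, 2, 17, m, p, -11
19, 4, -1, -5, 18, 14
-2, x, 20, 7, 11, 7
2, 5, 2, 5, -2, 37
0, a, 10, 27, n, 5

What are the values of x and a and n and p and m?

The known cells in row 4 total 43, leaving 49 − 43 = 6 for the blank.
The known cells in column 2 total 36, leaving 49 − 36 = 13 for the blank.
The known cells in row 6 total 55, leaving 49 − 55 = -6 for the blank.
The known cells in column 5 total 38, leaving 49 − 38 = 11 for the blank.
The known cells in row 2 total 34, leaving 49 − 34 = 15 for the blank.

x = 6, a = 13, n = -6, p = 11, m = 15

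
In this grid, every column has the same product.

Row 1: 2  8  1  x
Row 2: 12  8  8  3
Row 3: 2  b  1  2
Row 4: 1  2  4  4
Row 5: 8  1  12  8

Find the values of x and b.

Columns 1 and 3 each multiply to 384, so every column has product 384.
Column 4: 3×2×4×8 = 192, so the missing entry is 384 ÷ 192 = 2.
Column 2: 8×8×2×1 = 128, so the missing entry is 384 ÷ 128 = 3.

x = 2, b = 3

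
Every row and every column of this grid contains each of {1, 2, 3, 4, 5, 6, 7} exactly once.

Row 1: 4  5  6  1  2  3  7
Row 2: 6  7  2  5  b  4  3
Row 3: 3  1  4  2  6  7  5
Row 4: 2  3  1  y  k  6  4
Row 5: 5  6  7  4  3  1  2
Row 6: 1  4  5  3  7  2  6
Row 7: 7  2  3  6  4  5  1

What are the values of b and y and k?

b = 1, y = 7, k = 5

For row 4, column 4: column 4 already has {1, 2, 3, 4, 5, 6}; that leaves 7.
Cell (4,5): row 4 already has {1, 2, 3, 4, 6, 7} → 5.
For row 2, column 5: row 2 already has {2, 3, 4, 5, 6, 7}; that leaves 1.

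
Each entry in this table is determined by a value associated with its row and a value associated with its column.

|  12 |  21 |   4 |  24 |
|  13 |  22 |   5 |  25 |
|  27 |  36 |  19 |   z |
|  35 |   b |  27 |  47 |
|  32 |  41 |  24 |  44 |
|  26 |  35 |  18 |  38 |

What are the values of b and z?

b = 44, z = 39

The difference between any two rows is the same in every column — this is an addition table with the headers hidden.
Row 4 minus row 1 is 35 − 12 = 23, so its entry in column 2 is 21 + 23 = 44.
Row 3 minus row 1 is 27 − 12 = 15, so its entry in column 4 is 24 + 15 = 39.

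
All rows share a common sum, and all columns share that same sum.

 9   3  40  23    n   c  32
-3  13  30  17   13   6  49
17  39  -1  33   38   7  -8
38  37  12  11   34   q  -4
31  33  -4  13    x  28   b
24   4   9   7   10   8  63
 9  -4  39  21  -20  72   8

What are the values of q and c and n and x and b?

q = -3, c = 7, n = 11, x = 39, b = -15

Rows 2 and 3 both sum to 125, so that's the common total.
Column 7 has 32 + 49 − 8 − 4 + 63 + 8 = 140; the blank must be 125 − 140 = -15.
Row 5 has 31 + 33 − 4 + 13 + 28 − 15 = 86; the blank must be 125 − 86 = 39.
Column 5 has 13 + 38 + 34 + 39 + 10 − 20 = 114; the blank must be 125 − 114 = 11.
Row 1 has 9 + 3 + 40 + 23 + 11 + 32 = 118; the blank must be 125 − 118 = 7.
Row 4 has 38 + 37 + 12 + 11 + 34 − 4 = 128; the blank must be 125 − 128 = -3.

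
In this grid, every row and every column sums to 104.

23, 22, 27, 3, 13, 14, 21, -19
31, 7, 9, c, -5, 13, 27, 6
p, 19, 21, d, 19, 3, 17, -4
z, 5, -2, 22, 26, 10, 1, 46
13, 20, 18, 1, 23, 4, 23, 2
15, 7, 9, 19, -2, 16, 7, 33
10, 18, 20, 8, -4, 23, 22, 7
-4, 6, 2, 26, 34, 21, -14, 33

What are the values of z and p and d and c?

The known cells in row 2 total 88, leaving 104 − 88 = 16 for the blank.
The known cells in column 4 total 95, leaving 104 − 95 = 9 for the blank.
The known cells in row 3 total 84, leaving 104 − 84 = 20 for the blank.
The known cells in row 4 total 108, leaving 104 − 108 = -4 for the blank.

z = -4, p = 20, d = 9, c = 16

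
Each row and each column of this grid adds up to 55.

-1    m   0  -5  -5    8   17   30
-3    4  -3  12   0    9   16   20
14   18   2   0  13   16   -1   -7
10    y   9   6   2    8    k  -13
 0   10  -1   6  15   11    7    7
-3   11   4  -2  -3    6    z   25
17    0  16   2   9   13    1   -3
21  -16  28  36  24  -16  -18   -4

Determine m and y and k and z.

Row 1 has -1 + 0 − 5 − 5 + 8 + 17 + 30 = 44; the blank must be 55 − 44 = 11.
Row 6 has -3 + 11 + 4 − 2 − 3 + 6 + 25 = 38; the blank must be 55 − 38 = 17.
Column 2 has 11 + 4 + 18 + 10 + 11 + 0 − 16 = 38; the blank must be 55 − 38 = 17.
Row 4 has 10 + 17 + 9 + 6 + 2 + 8 − 13 = 39; the blank must be 55 − 39 = 16.

m = 11, y = 17, k = 16, z = 17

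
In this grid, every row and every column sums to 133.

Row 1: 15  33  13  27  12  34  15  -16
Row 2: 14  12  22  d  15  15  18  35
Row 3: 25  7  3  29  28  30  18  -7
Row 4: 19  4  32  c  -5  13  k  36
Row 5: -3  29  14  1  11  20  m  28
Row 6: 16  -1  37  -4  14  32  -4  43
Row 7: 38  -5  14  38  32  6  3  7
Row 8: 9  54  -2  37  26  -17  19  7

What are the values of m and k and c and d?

Row 5 has -3 + 29 + 14 + 1 + 11 + 20 + 28 = 100; the blank must be 133 − 100 = 33.
Row 2 has 14 + 12 + 22 + 15 + 15 + 18 + 35 = 131; the blank must be 133 − 131 = 2.
Column 4 has 27 + 2 + 29 + 1 − 4 + 38 + 37 = 130; the blank must be 133 − 130 = 3.
Row 4 has 19 + 4 + 32 + 3 − 5 + 13 + 36 = 102; the blank must be 133 − 102 = 31.

m = 33, k = 31, c = 3, d = 2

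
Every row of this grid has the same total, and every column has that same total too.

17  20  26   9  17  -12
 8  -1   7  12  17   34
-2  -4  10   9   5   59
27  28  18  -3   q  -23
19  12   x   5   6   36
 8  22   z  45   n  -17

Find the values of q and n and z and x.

Rows 1 and 2 both sum to 77, so that's the common total.
The known cells in row 4 total 47, leaving 77 − 47 = 30 for the blank.
The known cells in column 5 total 75, leaving 77 − 75 = 2 for the blank.
The known cells in row 5 total 78, leaving 77 − 78 = -1 for the blank.
The known cells in row 6 total 60, leaving 77 − 60 = 17 for the blank.

q = 30, n = 2, z = 17, x = -1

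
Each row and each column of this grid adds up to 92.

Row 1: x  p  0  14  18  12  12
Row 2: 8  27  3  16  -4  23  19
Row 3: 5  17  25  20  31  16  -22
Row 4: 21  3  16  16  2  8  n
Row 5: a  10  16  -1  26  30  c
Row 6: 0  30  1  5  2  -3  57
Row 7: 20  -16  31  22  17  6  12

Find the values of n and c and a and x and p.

Column 2 has 27 + 17 + 3 + 10 + 30 − 16 = 71; the blank must be 92 − 71 = 21.
Row 1 has 21 + 0 + 14 + 18 + 12 + 12 = 77; the blank must be 92 − 77 = 15.
Column 1 has 15 + 8 + 5 + 21 + 0 + 20 = 69; the blank must be 92 − 69 = 23.
Row 5 has 23 + 10 + 16 − 1 + 26 + 30 = 104; the blank must be 92 − 104 = -12.
Row 4 has 21 + 3 + 16 + 16 + 2 + 8 = 66; the blank must be 92 − 66 = 26.

n = 26, c = -12, a = 23, x = 15, p = 21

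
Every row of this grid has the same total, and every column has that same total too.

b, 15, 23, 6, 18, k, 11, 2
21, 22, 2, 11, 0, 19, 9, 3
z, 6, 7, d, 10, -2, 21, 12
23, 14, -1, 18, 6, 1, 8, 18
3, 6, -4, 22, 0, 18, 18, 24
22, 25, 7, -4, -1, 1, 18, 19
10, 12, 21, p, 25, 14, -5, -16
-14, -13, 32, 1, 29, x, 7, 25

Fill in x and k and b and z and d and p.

Rows 2 and 4 both sum to 87, so that's the common total.
The known cells in row 8 total 67, leaving 87 − 67 = 20 for the blank.
The known cells in column 6 total 71, leaving 87 − 71 = 16 for the blank.
The known cells in row 1 total 91, leaving 87 − 91 = -4 for the blank.
The known cells in column 1 total 61, leaving 87 − 61 = 26 for the blank.
The known cells in row 3 total 80, leaving 87 − 80 = 7 for the blank.
The known cells in row 7 total 61, leaving 87 − 61 = 26 for the blank.

x = 20, k = 16, b = -4, z = 26, d = 7, p = 26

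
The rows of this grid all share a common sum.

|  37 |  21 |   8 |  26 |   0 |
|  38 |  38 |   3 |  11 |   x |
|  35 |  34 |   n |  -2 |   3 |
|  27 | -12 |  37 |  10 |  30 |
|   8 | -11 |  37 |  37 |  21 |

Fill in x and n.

x = 2, n = 22

Rows 1 and 4 both add up to 92, so every row sums to 92.
Row 2: 38 + 38 + 3 + 11 = 90, so the missing entry is 92 − 90 = 2.
Row 3: 35 + 34 − 2 + 3 = 70, so the missing entry is 92 − 70 = 22.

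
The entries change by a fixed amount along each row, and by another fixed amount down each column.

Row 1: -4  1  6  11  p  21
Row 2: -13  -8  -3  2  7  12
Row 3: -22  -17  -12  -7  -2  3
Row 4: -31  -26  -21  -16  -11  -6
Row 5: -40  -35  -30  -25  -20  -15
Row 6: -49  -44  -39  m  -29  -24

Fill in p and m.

Along each row the entries change by 5 per step; down each column they change by -9.
Row 1: from -4 at column 1, stepping by 5 to column 5 gives 16.
Row 6: from -49 at column 1, stepping by 5 to column 4 gives -34.

p = 16, m = -34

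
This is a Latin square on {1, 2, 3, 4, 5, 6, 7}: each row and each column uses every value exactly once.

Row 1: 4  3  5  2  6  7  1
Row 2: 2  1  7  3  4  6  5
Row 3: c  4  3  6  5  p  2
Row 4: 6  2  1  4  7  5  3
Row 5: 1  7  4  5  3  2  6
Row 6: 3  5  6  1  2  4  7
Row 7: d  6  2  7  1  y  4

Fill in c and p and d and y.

Cell (3,6): row 3 is missing {1, 7} and column 6 is missing {1, 3} → 1.
At (row 3, col 1): row 3 already has {1, 2, 3, 4, 5, 6}, so the value is 7.
For row 7, column 6: column 6 already has {1, 2, 4, 5, 6, 7}; that leaves 3.
For row 7, column 1: row 7 already has {1, 2, 3, 4, 6, 7}; that leaves 5.

c = 7, p = 1, d = 5, y = 3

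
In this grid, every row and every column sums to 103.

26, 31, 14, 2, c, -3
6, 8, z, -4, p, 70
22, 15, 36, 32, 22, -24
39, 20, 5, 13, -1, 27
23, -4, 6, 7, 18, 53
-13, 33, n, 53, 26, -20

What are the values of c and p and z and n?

Row 1: 26 + 31 + 14 + 2 − 3 = 70, so its missing entry is 103 − 70 = 33.
Column 5: 33 + 22 − 1 + 18 + 26 = 98, so its missing entry is 103 − 98 = 5.
Row 2: 6 + 8 − 4 + 5 + 70 = 85, so its missing entry is 103 − 85 = 18.
Row 6: -13 + 33 + 53 + 26 − 20 = 79, so its missing entry is 103 − 79 = 24.

c = 33, p = 5, z = 18, n = 24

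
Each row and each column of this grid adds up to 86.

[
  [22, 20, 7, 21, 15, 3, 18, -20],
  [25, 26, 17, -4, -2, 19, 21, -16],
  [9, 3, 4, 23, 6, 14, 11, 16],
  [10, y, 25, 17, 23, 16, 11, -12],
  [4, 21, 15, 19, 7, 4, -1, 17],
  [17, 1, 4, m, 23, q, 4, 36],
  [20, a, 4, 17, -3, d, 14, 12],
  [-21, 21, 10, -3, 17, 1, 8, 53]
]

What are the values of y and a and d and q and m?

Row 4 has 10 + 25 + 17 + 23 + 16 + 11 − 12 = 90; the blank must be 86 − 90 = -4.
Column 2 has 20 + 26 + 3 − 4 + 21 + 1 + 21 = 88; the blank must be 86 − 88 = -2.
Row 7 has 20 − 2 + 4 + 17 − 3 + 14 + 12 = 62; the blank must be 86 − 62 = 24.
Column 6 has 3 + 19 + 14 + 16 + 4 + 24 + 1 = 81; the blank must be 86 − 81 = 5.
Row 6 has 17 + 1 + 4 + 23 + 5 + 4 + 36 = 90; the blank must be 86 − 90 = -4.

y = -4, a = -2, d = 24, q = 5, m = -4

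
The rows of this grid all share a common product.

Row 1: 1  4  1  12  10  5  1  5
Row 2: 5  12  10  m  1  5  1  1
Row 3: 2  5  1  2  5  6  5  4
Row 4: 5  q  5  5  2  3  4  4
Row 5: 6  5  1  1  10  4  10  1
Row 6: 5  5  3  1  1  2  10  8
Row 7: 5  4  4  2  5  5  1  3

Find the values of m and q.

m = 4, q = 1

Rows 5 and 6 each multiply to 12000, so every row has product 12000.
Row 2: 5×12×10×1×5×1×1 = 3000, so the missing entry is 12000 ÷ 3000 = 4.
Row 4: 5×5×5×2×3×4×4 = 12000, so the missing entry is 12000 ÷ 12000 = 1.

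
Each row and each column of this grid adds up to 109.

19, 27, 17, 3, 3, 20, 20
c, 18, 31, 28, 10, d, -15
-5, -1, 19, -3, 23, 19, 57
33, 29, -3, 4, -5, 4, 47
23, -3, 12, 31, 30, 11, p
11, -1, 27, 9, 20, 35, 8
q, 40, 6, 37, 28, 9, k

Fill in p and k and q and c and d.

Column 6: 20 + 19 + 4 + 11 + 35 + 9 = 98, so its missing entry is 109 − 98 = 11.
Row 5: 23 − 3 + 12 + 31 + 30 + 11 = 104, so its missing entry is 109 − 104 = 5.
Row 2: 18 + 31 + 28 + 10 + 11 − 15 = 83, so its missing entry is 109 − 83 = 26.
Column 1: 19 + 26 − 5 + 33 + 23 + 11 = 107, so its missing entry is 109 − 107 = 2.
Row 7: 2 + 40 + 6 + 37 + 28 + 9 = 122, so its missing entry is 109 − 122 = -13.

p = 5, k = -13, q = 2, c = 26, d = 11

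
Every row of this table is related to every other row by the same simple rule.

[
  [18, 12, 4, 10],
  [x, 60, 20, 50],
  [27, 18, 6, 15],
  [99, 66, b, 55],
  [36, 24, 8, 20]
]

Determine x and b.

Each row is a constant multiple of every other row — this is a multiplication table with the headers hidden.
Row 2 is 60/12 = 5/1 times row 1, so its entry in column 1 is 18 × 5/1 = 90.
Row 4 is 66/12 = 11/2 times row 1, so its entry in column 3 is 4 × 11/2 = 22.

x = 90, b = 22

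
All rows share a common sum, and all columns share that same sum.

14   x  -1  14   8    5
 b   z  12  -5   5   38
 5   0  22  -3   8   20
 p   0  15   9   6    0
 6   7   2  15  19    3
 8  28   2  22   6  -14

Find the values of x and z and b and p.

Rows 3 and 5 both sum to 52, so that's the common total.
Row 1 has 14 − 1 + 14 + 8 + 5 = 40; the blank must be 52 − 40 = 12.
Column 2 has 12 + 0 + 0 + 7 + 28 = 47; the blank must be 52 − 47 = 5.
Row 2 has 5 + 12 − 5 + 5 + 38 = 55; the blank must be 52 − 55 = -3.
Row 4 has 0 + 15 + 9 + 6 + 0 = 30; the blank must be 52 − 30 = 22.

x = 12, z = 5, b = -3, p = 22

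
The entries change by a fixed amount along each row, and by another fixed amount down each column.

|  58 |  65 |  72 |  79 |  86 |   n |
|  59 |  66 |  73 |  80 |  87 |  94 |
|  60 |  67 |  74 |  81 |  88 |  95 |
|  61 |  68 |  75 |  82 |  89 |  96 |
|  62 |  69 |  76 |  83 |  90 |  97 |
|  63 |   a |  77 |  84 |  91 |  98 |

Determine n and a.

n = 93, a = 70

Along each row the entries change by 7 per step; down each column they change by 1.
Row 1: from 58 at column 1, stepping by 7 to column 6 gives 93.
Row 6: from 63 at column 1, stepping by 7 to column 2 gives 70.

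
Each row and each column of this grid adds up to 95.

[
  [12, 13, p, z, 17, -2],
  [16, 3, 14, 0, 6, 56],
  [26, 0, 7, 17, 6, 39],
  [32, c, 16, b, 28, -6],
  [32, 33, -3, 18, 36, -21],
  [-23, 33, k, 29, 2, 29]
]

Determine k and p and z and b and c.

Column 2: 13 + 3 + 0 + 33 + 33 = 82, so its missing entry is 95 − 82 = 13.
Row 4: 32 + 13 + 16 + 28 − 6 = 83, so its missing entry is 95 − 83 = 12.
Column 4: 0 + 17 + 12 + 18 + 29 = 76, so its missing entry is 95 − 76 = 19.
Row 1: 12 + 13 + 19 + 17 − 2 = 59, so its missing entry is 95 − 59 = 36.
Row 6: -23 + 33 + 29 + 2 + 29 = 70, so its missing entry is 95 − 70 = 25.

k = 25, p = 36, z = 19, b = 12, c = 13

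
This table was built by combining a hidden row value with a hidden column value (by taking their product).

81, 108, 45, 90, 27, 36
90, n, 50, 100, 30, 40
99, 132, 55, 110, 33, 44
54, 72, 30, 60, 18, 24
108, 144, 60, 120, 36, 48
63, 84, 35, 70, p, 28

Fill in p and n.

p = 21, n = 120

Each row is a constant multiple of every other row — this is a multiplication table with the headers hidden.
Row 6 is 63/81 = 7/9 times row 1, so its entry in column 5 is 27 × 7/9 = 21.
Row 2 is 90/81 = 10/9 times row 1, so its entry in column 2 is 108 × 10/9 = 120.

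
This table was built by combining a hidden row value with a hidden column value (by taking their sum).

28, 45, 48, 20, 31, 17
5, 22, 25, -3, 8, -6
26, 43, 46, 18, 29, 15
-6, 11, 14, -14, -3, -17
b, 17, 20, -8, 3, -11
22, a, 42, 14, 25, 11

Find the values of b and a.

The difference between any two rows is the same in every column — this is an addition table with the headers hidden.
Row 5 minus row 1 is -11 − 17 = -28, so its entry in column 1 is 28 + (-28) = 0.
Row 6 minus row 1 is 11 − 17 = -6, so its entry in column 2 is 45 + (-6) = 39.

b = 0, a = 39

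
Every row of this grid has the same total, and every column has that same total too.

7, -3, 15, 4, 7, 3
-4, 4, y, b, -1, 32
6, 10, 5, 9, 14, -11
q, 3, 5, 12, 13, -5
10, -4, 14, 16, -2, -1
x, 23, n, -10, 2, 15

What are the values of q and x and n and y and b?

Rows 1 and 3 both sum to 33, so that's the common total.
Row 4 has 3 + 5 + 12 + 13 − 5 = 28; the blank must be 33 − 28 = 5.
Column 1 has 7 − 4 + 6 + 5 + 10 = 24; the blank must be 33 − 24 = 9.
Column 4 has 4 + 9 + 12 + 16 − 10 = 31; the blank must be 33 − 31 = 2.
Row 2 has -4 + 4 + 2 − 1 + 32 = 33; the blank must be 33 − 33 = 0.
Row 6 has 9 + 23 − 10 + 2 + 15 = 39; the blank must be 33 − 39 = -6.

q = 5, x = 9, n = -6, y = 0, b = 2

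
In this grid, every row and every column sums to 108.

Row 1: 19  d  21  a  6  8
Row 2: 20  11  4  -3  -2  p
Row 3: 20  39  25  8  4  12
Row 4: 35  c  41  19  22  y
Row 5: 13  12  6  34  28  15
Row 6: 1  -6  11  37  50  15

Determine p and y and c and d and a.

p = 78, y = -20, c = 11, d = 41, a = 13

The known cells in row 2 total 30, leaving 108 − 30 = 78 for the blank.
The known cells in column 4 total 95, leaving 108 − 95 = 13 for the blank.
The known cells in row 1 total 67, leaving 108 − 67 = 41 for the blank.
The known cells in column 2 total 97, leaving 108 − 97 = 11 for the blank.
The known cells in row 4 total 128, leaving 108 − 128 = -20 for the blank.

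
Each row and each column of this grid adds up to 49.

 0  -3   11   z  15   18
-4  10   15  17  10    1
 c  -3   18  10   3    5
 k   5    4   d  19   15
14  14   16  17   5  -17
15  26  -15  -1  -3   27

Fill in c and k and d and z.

c = 16, k = 8, d = -2, z = 8

Row 1: 0 − 3 + 11 + 15 + 18 = 41, so its missing entry is 49 − 41 = 8.
Column 4: 8 + 17 + 10 + 17 − 1 = 51, so its missing entry is 49 − 51 = -2.
Row 3: -3 + 18 + 10 + 3 + 5 = 33, so its missing entry is 49 − 33 = 16.
Row 4: 5 + 4 − 2 + 19 + 15 = 41, so its missing entry is 49 − 41 = 8.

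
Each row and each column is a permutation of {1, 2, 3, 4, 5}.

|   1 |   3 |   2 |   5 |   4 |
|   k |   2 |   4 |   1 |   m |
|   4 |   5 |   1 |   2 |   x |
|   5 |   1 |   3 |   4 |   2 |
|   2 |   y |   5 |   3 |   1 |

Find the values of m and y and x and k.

At (row 2, col 1): column 1 already has {1, 2, 4, 5}, so the value is 3.
Cell (3,5): row 3 already has {1, 2, 4, 5} → 3.
For row 5, column 2: row 5 already has {1, 2, 3, 5}; that leaves 4.
At (row 2, col 5): row 2 already has {1, 2, 3, 4}, so the value is 5.

m = 5, y = 4, x = 3, k = 3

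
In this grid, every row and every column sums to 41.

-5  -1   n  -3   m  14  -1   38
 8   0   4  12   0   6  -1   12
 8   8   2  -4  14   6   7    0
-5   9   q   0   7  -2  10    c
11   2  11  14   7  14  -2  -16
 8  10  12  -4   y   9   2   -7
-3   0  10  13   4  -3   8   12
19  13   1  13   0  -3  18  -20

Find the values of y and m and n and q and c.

Column 8: 38 + 12 + 0 − 16 − 7 + 12 − 20 = 19, so its missing entry is 41 − 19 = 22.
Row 6: 8 + 10 + 12 − 4 + 9 + 2 − 7 = 30, so its missing entry is 41 − 30 = 11.
Column 5: 0 + 14 + 7 + 7 + 11 + 4 + 0 = 43, so its missing entry is 41 − 43 = -2.
Row 1: -5 − 1 − 3 − 2 + 14 − 1 + 38 = 40, so its missing entry is 41 − 40 = 1.
Row 4: -5 + 9 + 0 + 7 − 2 + 10 + 22 = 41, so its missing entry is 41 − 41 = 0.

y = 11, m = -2, n = 1, q = 0, c = 22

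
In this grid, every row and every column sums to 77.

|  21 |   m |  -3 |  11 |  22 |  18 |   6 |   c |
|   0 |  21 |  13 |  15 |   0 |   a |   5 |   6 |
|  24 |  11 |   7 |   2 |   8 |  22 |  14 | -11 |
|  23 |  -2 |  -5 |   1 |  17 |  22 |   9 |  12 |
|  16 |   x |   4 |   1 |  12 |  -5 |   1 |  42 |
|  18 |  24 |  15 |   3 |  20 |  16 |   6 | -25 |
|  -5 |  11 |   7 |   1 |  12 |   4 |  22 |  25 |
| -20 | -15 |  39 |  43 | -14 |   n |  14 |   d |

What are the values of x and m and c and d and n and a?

x = 6, m = 21, c = -19, d = 47, n = -17, a = 17

The known cells in row 2 total 60, leaving 77 − 60 = 17 for the blank.
The known cells in column 6 total 94, leaving 77 − 94 = -17 for the blank.
The known cells in row 8 total 30, leaving 77 − 30 = 47 for the blank.
The known cells in column 8 total 96, leaving 77 − 96 = -19 for the blank.
The known cells in row 1 total 56, leaving 77 − 56 = 21 for the blank.
The known cells in row 5 total 71, leaving 77 − 71 = 6 for the blank.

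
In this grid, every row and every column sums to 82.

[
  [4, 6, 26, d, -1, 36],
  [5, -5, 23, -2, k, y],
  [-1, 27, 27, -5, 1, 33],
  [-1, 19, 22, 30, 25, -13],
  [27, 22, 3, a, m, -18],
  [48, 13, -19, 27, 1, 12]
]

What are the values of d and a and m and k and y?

d = 11, a = 21, m = 27, k = 29, y = 32

Column 6: 36 + 33 − 13 − 18 + 12 = 50, so its missing entry is 82 − 50 = 32.
Row 1: 4 + 6 + 26 − 1 + 36 = 71, so its missing entry is 82 − 71 = 11.
Column 4: 11 − 2 − 5 + 30 + 27 = 61, so its missing entry is 82 − 61 = 21.
Row 5: 27 + 22 + 3 + 21 − 18 = 55, so its missing entry is 82 − 55 = 27.
Row 2: 5 − 5 + 23 − 2 + 32 = 53, so its missing entry is 82 − 53 = 29.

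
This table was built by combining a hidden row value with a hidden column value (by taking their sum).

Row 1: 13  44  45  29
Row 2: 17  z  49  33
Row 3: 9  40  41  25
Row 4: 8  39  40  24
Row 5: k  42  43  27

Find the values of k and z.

k = 11, z = 48

The difference between any two rows is the same in every column — this is an addition table with the headers hidden.
Row 5 minus row 1 is 27 − 29 = -2, so its entry in column 1 is 13 + (-2) = 11.
Row 2 minus row 1 is 33 − 29 = 4, so its entry in column 2 is 44 + 4 = 48.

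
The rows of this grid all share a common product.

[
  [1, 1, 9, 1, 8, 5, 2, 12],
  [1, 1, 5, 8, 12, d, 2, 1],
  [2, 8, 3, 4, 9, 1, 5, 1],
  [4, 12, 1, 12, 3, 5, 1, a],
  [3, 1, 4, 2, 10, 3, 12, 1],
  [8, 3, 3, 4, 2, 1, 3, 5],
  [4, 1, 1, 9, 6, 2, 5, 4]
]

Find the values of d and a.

d = 9, a = 1

Rows 3 and 7 each multiply to 8640, so every row has product 8640.
Row 2: 1×1×5×8×12×2×1 = 960, so the missing entry is 8640 ÷ 960 = 9.
Row 4: 4×12×1×12×3×5×1 = 8640, so the missing entry is 8640 ÷ 8640 = 1.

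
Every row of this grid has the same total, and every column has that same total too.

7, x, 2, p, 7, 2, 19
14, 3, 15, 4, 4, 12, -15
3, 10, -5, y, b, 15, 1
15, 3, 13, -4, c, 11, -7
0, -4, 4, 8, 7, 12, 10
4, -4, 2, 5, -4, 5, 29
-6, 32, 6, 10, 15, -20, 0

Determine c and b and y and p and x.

c = 6, b = 2, y = 11, p = 3, x = -3

Rows 2 and 5 both sum to 37, so that's the common total.
Column 2: 3 + 10 + 3 − 4 − 4 + 32 = 40, so its missing entry is 37 − 40 = -3.
Row 4: 15 + 3 + 13 − 4 + 11 − 7 = 31, so its missing entry is 37 − 31 = 6.
Column 5: 7 + 4 + 6 + 7 − 4 + 15 = 35, so its missing entry is 37 − 35 = 2.
Row 1: 7 − 3 + 2 + 7 + 2 + 19 = 34, so its missing entry is 37 − 34 = 3.
Row 3: 3 + 10 − 5 + 2 + 15 + 1 = 26, so its missing entry is 37 − 26 = 11.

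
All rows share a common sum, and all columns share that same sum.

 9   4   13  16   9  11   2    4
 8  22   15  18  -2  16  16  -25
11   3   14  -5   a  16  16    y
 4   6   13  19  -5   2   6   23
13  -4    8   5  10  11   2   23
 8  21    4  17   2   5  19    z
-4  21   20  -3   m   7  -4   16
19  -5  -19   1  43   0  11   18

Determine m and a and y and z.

m = 15, a = -4, y = 17, z = -8

Rows 1 and 2 both sum to 68, so that's the common total.
Row 6 has 8 + 21 + 4 + 17 + 2 + 5 + 19 = 76; the blank must be 68 − 76 = -8.
Row 7 has -4 + 21 + 20 − 3 + 7 − 4 + 16 = 53; the blank must be 68 − 53 = 15.
Column 5 has 9 − 2 − 5 + 10 + 2 + 15 + 43 = 72; the blank must be 68 − 72 = -4.
Row 3 has 11 + 3 + 14 − 5 − 4 + 16 + 16 = 51; the blank must be 68 − 51 = 17.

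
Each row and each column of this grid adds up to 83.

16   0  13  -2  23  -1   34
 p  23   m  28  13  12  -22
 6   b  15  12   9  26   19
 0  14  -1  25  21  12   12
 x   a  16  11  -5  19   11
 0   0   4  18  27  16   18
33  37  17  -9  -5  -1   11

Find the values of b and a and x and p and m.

Column 3 has 13 + 15 − 1 + 16 + 4 + 17 = 64; the blank must be 83 − 64 = 19.
Row 3 has 6 + 15 + 12 + 9 + 26 + 19 = 87; the blank must be 83 − 87 = -4.
Row 2 has 23 + 19 + 28 + 13 + 12 − 22 = 73; the blank must be 83 − 73 = 10.
Column 1 has 16 + 10 + 6 + 0 + 0 + 33 = 65; the blank must be 83 − 65 = 18.
Row 5 has 18 + 16 + 11 − 5 + 19 + 11 = 70; the blank must be 83 − 70 = 13.

b = -4, a = 13, x = 18, p = 10, m = 19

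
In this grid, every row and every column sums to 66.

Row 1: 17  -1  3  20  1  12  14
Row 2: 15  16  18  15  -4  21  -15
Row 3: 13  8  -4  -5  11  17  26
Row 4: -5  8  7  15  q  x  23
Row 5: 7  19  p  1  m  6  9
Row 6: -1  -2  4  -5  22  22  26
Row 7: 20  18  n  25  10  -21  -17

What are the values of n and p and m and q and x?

The known cells in row 7 total 35, leaving 66 − 35 = 31 for the blank.
The known cells in column 3 total 59, leaving 66 − 59 = 7 for the blank.
The known cells in row 5 total 49, leaving 66 − 49 = 17 for the blank.
The known cells in column 5 total 57, leaving 66 − 57 = 9 for the blank.
The known cells in row 4 total 57, leaving 66 − 57 = 9 for the blank.

n = 31, p = 7, m = 17, q = 9, x = 9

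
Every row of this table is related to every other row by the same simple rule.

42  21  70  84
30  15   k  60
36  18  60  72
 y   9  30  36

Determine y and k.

y = 18, k = 50

Each row is a constant multiple of every other row — this is a multiplication table with the headers hidden.
Row 4 is 36/84 = 3/7 times row 1, so its entry in column 1 is 42 × 3/7 = 18.
Row 2 is 60/84 = 5/7 times row 1, so its entry in column 3 is 70 × 5/7 = 50.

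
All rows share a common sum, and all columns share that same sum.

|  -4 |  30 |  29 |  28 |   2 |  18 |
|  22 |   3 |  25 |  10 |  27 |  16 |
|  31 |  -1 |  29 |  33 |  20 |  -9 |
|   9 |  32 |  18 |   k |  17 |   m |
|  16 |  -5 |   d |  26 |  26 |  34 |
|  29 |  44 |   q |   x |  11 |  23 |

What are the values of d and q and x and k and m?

Rows 1 and 2 both sum to 103, so that's the common total.
Row 5 has 16 − 5 + 26 + 26 + 34 = 97; the blank must be 103 − 97 = 6.
Column 6 has 18 + 16 − 9 + 34 + 23 = 82; the blank must be 103 − 82 = 21.
Row 4 has 9 + 32 + 18 + 17 + 21 = 97; the blank must be 103 − 97 = 6.
Column 4 has 28 + 10 + 33 + 6 + 26 = 103; the blank must be 103 − 103 = 0.
Row 6 has 29 + 44 + 0 + 11 + 23 = 107; the blank must be 103 − 107 = -4.

d = 6, q = -4, x = 0, k = 6, m = 21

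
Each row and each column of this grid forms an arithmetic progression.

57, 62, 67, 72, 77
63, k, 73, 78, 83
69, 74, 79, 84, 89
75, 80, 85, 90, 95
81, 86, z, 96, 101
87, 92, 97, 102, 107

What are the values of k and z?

k = 68, z = 91

Along each row the entries change by 5 per step; down each column they change by 6.
Row 2: from 63 at column 1, stepping by 5 to column 2 gives 68.
Row 5: from 81 at column 1, stepping by 5 to column 3 gives 91.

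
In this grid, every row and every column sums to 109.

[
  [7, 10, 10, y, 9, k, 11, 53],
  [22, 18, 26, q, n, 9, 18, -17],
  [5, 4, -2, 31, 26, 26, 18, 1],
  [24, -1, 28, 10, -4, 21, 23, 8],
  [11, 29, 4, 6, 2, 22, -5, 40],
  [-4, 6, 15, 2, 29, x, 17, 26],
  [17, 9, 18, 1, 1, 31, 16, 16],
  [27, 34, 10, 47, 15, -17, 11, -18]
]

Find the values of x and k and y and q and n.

The known cells in row 6 total 91, leaving 109 − 91 = 18 for the blank.
The known cells in column 5 total 78, leaving 109 − 78 = 31 for the blank.
The known cells in column 6 total 110, leaving 109 − 110 = -1 for the blank.
The known cells in row 1 total 99, leaving 109 − 99 = 10 for the blank.
The known cells in row 2 total 107, leaving 109 − 107 = 2 for the blank.

x = 18, k = -1, y = 10, q = 2, n = 31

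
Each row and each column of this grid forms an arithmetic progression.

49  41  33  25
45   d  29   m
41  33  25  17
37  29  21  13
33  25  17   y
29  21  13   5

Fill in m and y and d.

Along each row the entries change by -8 per step; down each column they change by -4.
Row 2: from 45 at column 1, stepping by -8 to column 4 gives 21.
Row 5: from 33 at column 1, stepping by -8 to column 4 gives 9.
Row 2: from 45 at column 1, stepping by -8 to column 2 gives 37.

m = 21, y = 9, d = 37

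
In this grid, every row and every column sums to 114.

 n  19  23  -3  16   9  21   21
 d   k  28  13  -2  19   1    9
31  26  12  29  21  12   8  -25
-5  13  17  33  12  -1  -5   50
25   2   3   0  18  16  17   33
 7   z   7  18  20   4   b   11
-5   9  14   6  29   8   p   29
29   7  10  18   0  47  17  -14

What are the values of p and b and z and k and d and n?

The known cells in row 1 total 106, leaving 114 − 106 = 8 for the blank.
The known cells in column 1 total 90, leaving 114 − 90 = 24 for the blank.
The known cells in row 2 total 92, leaving 114 − 92 = 22 for the blank.
The known cells in column 2 total 98, leaving 114 − 98 = 16 for the blank.
The known cells in row 6 total 83, leaving 114 − 83 = 31 for the blank.
The known cells in row 7 total 90, leaving 114 − 90 = 24 for the blank.

p = 24, b = 31, z = 16, k = 22, d = 24, n = 8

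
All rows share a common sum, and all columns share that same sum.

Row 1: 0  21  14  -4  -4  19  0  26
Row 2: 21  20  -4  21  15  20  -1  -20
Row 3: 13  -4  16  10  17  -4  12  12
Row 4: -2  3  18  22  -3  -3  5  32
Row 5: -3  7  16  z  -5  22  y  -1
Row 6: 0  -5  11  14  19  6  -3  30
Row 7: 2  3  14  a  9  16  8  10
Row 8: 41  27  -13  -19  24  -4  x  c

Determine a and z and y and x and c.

Rows 1 and 2 both sum to 72, so that's the common total.
Column 8: 26 − 20 + 12 + 32 − 1 + 30 + 10 = 89, so its missing entry is 72 − 89 = -17.
Row 8: 41 + 27 − 13 − 19 + 24 − 4 − 17 = 39, so its missing entry is 72 − 39 = 33.
Column 7: 0 − 1 + 12 + 5 − 3 + 8 + 33 = 54, so its missing entry is 72 − 54 = 18.
Row 5: -3 + 7 + 16 − 5 + 22 + 18 − 1 = 54, so its missing entry is 72 − 54 = 18.
Row 7: 2 + 3 + 14 + 9 + 16 + 8 + 10 = 62, so its missing entry is 72 − 62 = 10.

a = 10, z = 18, y = 18, x = 33, c = -17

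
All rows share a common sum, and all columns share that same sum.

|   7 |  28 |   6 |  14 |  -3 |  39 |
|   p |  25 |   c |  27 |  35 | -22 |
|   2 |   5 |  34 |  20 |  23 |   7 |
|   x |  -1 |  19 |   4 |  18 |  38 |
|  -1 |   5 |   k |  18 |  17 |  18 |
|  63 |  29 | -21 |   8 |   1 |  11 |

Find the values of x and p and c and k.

x = 13, p = 7, c = 19, k = 34

Rows 1 and 3 both sum to 91, so that's the common total.
The known cells in row 5 total 57, leaving 91 − 57 = 34 for the blank.
The known cells in column 3 total 72, leaving 91 − 72 = 19 for the blank.
The known cells in row 2 total 84, leaving 91 − 84 = 7 for the blank.
The known cells in row 4 total 78, leaving 91 − 78 = 13 for the blank.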